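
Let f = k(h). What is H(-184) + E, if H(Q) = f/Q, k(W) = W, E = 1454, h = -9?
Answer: 267545/184 ≈ 1454.0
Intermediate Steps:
f = -9
H(Q) = -9/Q
H(-184) + E = -9/(-184) + 1454 = -9*(-1/184) + 1454 = 9/184 + 1454 = 267545/184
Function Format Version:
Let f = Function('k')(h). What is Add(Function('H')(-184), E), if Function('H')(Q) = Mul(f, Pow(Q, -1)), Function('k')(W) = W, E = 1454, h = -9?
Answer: Rational(267545, 184) ≈ 1454.0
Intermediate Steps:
f = -9
Function('H')(Q) = Mul(-9, Pow(Q, -1))
Add(Function('H')(-184), E) = Add(Mul(-9, Pow(-184, -1)), 1454) = Add(Mul(-9, Rational(-1, 184)), 1454) = Add(Rational(9, 184), 1454) = Rational(267545, 184)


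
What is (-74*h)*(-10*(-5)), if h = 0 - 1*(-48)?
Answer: -177600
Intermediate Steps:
h = 48 (h = 0 + 48 = 48)
(-74*h)*(-10*(-5)) = (-74*48)*(-10*(-5)) = -3552*50 = -177600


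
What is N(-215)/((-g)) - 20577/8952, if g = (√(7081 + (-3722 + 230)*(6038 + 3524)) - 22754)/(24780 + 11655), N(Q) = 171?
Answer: 139750031817253/548188589992 + 2076795*I*√33383423/183709313 ≈ 254.93 + 65.317*I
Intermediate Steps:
g = -22754/36435 + I*√33383423/36435 (g = (√(7081 - 3492*9562) - 22754)/36435 = (√(7081 - 33390504) - 22754)*(1/36435) = (√(-33383423) - 22754)*(1/36435) = (I*√33383423 - 22754)*(1/36435) = (-22754 + I*√33383423)*(1/36435) = -22754/36435 + I*√33383423/36435 ≈ -0.62451 + 0.15858*I)
N(-215)/((-g)) - 20577/8952 = 171/((-(-22754/36435 + I*√33383423/36435))) - 20577/8952 = 171/(22754/36435 - I*√33383423/36435) - 20577*1/8952 = 171/(22754/36435 - I*√33383423/36435) - 6859/2984 = -6859/2984 + 171/(22754/36435 - I*√33383423/36435)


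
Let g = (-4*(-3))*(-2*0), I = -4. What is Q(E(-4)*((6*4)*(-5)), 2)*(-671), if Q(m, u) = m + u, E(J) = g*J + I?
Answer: -323422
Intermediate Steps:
g = 0 (g = 12*0 = 0)
E(J) = -4 (E(J) = 0*J - 4 = 0 - 4 = -4)
Q(E(-4)*((6*4)*(-5)), 2)*(-671) = (-4*6*4*(-5) + 2)*(-671) = (-96*(-5) + 2)*(-671) = (-4*(-120) + 2)*(-671) = (480 + 2)*(-671) = 482*(-671) = -323422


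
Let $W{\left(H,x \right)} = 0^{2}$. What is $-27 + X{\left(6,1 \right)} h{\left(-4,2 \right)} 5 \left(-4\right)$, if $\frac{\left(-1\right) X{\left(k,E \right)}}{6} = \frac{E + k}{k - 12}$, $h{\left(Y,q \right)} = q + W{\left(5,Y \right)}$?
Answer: $-307$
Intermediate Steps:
$W{\left(H,x \right)} = 0$
$h{\left(Y,q \right)} = q$ ($h{\left(Y,q \right)} = q + 0 = q$)
$X{\left(k,E \right)} = - \frac{6 \left(E + k\right)}{-12 + k}$ ($X{\left(k,E \right)} = - 6 \frac{E + k}{k - 12} = - 6 \frac{E + k}{-12 + k} = - \frac{6 \left(E + k\right)}{-12 + k}$)
$-27 + X{\left(6,1 \right)} h{\left(-4,2 \right)} 5 \left(-4\right) = -27 + \frac{6 \left(\left(-1\right) 1 - 6\right)}{-12 + 6} \cdot 2 \cdot 5 \left(-4\right) = -27 + \frac{6 \left(-1 - 6\right)}{-6} \cdot 10 \left(-4\right) = -27 + 6 \left(- \frac{1}{6}\right) \left(-7\right) \left(-40\right) = -27 + 7 \left(-40\right) = -27 - 280 = -307$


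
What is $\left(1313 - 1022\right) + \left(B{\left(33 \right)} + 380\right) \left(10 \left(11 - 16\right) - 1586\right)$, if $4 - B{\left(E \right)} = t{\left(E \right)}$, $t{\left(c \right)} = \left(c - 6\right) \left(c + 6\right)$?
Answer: $1094775$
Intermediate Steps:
$t{\left(c \right)} = \left(-6 + c\right) \left(6 + c\right)$
$B{\left(E \right)} = 40 - E^{2}$ ($B{\left(E \right)} = 4 - \left(-36 + E^{2}\right) = 40 - E^{2}$)
$\left(1313 - 1022\right) + \left(B{\left(33 \right)} + 380\right) \left(10 \left(11 - 16\right) - 1586\right) = \left(1313 - 1022\right) + \left(\left(40 - 33^{2}\right) + 380\right) \left(10 \left(11 - 16\right) - 1586\right) = 291 + \left(\left(40 - 1089\right) + 380\right) \left(10 \left(-5\right) - 1586\right) = 291 + \left(\left(40 - 1089\right) + 380\right) \left(-50 - 1586\right) = 291 + \left(-1049 + 380\right) \left(-1636\right) = 291 - -1094484 = 291 + 1094484 = 1094775$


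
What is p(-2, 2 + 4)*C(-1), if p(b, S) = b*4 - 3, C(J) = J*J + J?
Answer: 0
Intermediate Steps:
C(J) = J + J² (C(J) = J² + J = J + J²)
p(b, S) = -3 + 4*b (p(b, S) = 4*b - 3 = -3 + 4*b)
p(-2, 2 + 4)*C(-1) = (-3 + 4*(-2))*(-(1 - 1)) = (-3 - 8)*(-1*0) = -11*0 = 0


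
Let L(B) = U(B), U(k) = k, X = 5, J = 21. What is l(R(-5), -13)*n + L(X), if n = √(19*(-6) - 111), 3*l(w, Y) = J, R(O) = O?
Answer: 5 + 105*I ≈ 5.0 + 105.0*I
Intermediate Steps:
l(w, Y) = 7 (l(w, Y) = (⅓)*21 = 7)
L(B) = B
n = 15*I (n = √(-114 - 111) = √(-225) = 15*I ≈ 15.0*I)
l(R(-5), -13)*n + L(X) = 7*(15*I) + 5 = 105*I + 5 = 5 + 105*I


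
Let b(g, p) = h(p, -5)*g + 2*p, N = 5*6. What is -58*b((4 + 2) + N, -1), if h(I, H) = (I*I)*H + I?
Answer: 12644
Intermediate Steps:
h(I, H) = I + H*I² (h(I, H) = I²*H + I = H*I² + I = I + H*I²)
N = 30
b(g, p) = 2*p + g*p*(1 - 5*p) (b(g, p) = (p*(1 - 5*p))*g + 2*p = g*p*(1 - 5*p) + 2*p = 2*p + g*p*(1 - 5*p))
-58*b((4 + 2) + N, -1) = -(-58)*(2 - ((4 + 2) + 30)*(-1 + 5*(-1))) = -(-58)*(2 - (6 + 30)*(-1 - 5)) = -(-58)*(2 - 1*36*(-6)) = -(-58)*(2 + 216) = -(-58)*218 = -58*(-218) = 12644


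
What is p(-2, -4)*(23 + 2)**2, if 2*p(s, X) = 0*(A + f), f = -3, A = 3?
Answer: 0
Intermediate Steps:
p(s, X) = 0 (p(s, X) = (0*(3 - 3))/2 = (0*0)/2 = (1/2)*0 = 0)
p(-2, -4)*(23 + 2)**2 = 0*(23 + 2)**2 = 0*25**2 = 0*625 = 0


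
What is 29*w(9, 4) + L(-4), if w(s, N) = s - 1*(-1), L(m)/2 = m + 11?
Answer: 304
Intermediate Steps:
L(m) = 22 + 2*m (L(m) = 2*(m + 11) = 2*(11 + m) = 22 + 2*m)
w(s, N) = 1 + s (w(s, N) = s + 1 = 1 + s)
29*w(9, 4) + L(-4) = 29*(1 + 9) + (22 + 2*(-4)) = 29*10 + (22 - 8) = 290 + 14 = 304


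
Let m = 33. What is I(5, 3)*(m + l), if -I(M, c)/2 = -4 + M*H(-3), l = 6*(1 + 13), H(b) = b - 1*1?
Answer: 5616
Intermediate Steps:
H(b) = -1 + b (H(b) = b - 1 = -1 + b)
l = 84 (l = 6*14 = 84)
I(M, c) = 8 + 8*M (I(M, c) = -2*(-4 + M*(-1 - 3)) = -2*(-4 + M*(-4)) = -2*(-4 - 4*M) = 8 + 8*M)
I(5, 3)*(m + l) = (8 + 8*5)*(33 + 84) = (8 + 40)*117 = 48*117 = 5616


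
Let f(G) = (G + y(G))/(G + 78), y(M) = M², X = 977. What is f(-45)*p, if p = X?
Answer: 58620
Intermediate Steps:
f(G) = (G + G²)/(78 + G) (f(G) = (G + G²)/(G + 78) = (G + G²)/(78 + G))
p = 977
f(-45)*p = -45*(1 - 45)/(78 - 45)*977 = -45*(-44)/33*977 = -45*1/33*(-44)*977 = 60*977 = 58620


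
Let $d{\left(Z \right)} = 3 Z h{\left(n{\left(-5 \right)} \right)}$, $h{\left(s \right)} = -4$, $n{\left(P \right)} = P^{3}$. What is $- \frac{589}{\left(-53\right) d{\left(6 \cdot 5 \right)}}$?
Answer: $- \frac{589}{19080} \approx -0.03087$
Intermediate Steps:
$d{\left(Z \right)} = - 12 Z$ ($d{\left(Z \right)} = 3 Z \left(-4\right) = - 12 Z$)
$- \frac{589}{\left(-53\right) d{\left(6 \cdot 5 \right)}} = - \frac{589}{\left(-53\right) \left(- 12 \cdot 6 \cdot 5\right)} = - \frac{589}{\left(-53\right) \left(\left(-12\right) 30\right)} = - \frac{589}{\left(-53\right) \left(-360\right)} = - \frac{589}{19080}$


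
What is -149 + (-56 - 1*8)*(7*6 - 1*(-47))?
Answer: -5845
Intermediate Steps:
-149 + (-56 - 1*8)*(7*6 - 1*(-47)) = -149 + (-56 - 8)*(42 + 47) = -149 - 64*89 = -149 - 5696 = -5845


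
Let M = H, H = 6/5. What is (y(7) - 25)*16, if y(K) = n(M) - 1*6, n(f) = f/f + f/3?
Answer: -2368/5 ≈ -473.60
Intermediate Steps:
H = 6/5 (H = 6*(⅕) = 6/5 ≈ 1.2000)
M = 6/5 ≈ 1.2000
n(f) = 1 + f/3 (n(f) = 1 + f*(⅓) = 1 + f/3)
y(K) = -23/5 (y(K) = (1 + (⅓)*(6/5)) - 1*6 = (1 + ⅖) - 6 = 7/5 - 6 = -23/5)
(y(7) - 25)*16 = (-23/5 - 25)*16 = -148/5*16 = -2368/5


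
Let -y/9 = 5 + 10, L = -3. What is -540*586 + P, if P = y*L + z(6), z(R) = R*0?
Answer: -316035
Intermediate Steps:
z(R) = 0
y = -135 (y = -9*(5 + 10) = -9*15 = -135)
P = 405 (P = -135*(-3) + 0 = 405 + 0 = 405)
-540*586 + P = -540*586 + 405 = -316440 + 405 = -316035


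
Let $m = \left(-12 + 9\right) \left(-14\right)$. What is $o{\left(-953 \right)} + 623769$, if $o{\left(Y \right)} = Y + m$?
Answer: $622858$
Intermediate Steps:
$m = 42$ ($m = \left(-3\right) \left(-14\right) = 42$)
$o{\left(Y \right)} = 42 + Y$ ($o{\left(Y \right)} = Y + 42 = 42 + Y$)
$o{\left(-953 \right)} + 623769 = \left(42 - 953\right) + 623769 = -911 + 623769 = 622858$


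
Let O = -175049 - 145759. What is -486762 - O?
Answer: -165954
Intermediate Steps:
O = -320808
-486762 - O = -486762 - 1*(-320808) = -486762 + 320808 = -165954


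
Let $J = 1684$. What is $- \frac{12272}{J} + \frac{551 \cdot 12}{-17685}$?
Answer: $- \frac{19013744}{2481795} \approx -7.6613$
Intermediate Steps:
$- \frac{12272}{J} + \frac{551 \cdot 12}{-17685} = - \frac{12272}{1684} + \frac{551 \cdot 12}{-17685} = \left(-12272\right) \frac{1}{1684} + 6612 \left(- \frac{1}{17685}\right) = - \frac{3068}{421} - \frac{2204}{5895} = - \frac{19013744}{2481795}$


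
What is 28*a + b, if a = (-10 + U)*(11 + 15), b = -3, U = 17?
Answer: 5093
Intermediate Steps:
a = 182 (a = (-10 + 17)*(11 + 15) = 7*26 = 182)
28*a + b = 28*182 - 3 = 5096 - 3 = 5093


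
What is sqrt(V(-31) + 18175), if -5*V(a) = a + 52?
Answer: sqrt(454270)/5 ≈ 134.80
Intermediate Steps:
V(a) = -52/5 - a/5 (V(a) = -(a + 52)/5 = -(52 + a)/5 = -52/5 - a/5)
sqrt(V(-31) + 18175) = sqrt((-52/5 - 1/5*(-31)) + 18175) = sqrt((-52/5 + 31/5) + 18175) = sqrt(-21/5 + 18175) = sqrt(90854/5) = sqrt(454270)/5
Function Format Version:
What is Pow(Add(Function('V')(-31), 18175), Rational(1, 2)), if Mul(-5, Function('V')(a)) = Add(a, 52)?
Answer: Mul(Rational(1, 5), Pow(454270, Rational(1, 2))) ≈ 134.80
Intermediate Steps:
Function('V')(a) = Add(Rational(-52, 5), Mul(Rational(-1, 5), a)) (Function('V')(a) = Mul(Rational(-1, 5), Add(a, 52)) = Mul(Rational(-1, 5), Add(52, a)) = Add(Rational(-52, 5), Mul(Rational(-1, 5), a)))
Pow(Add(Function('V')(-31), 18175), Rational(1, 2)) = Pow(Add(Add(Rational(-52, 5), Mul(Rational(-1, 5), -31)), 18175), Rational(1, 2)) = Pow(Add(Add(Rational(-52, 5), Rational(31, 5)), 18175), Rational(1, 2)) = Pow(Add(Rational(-21, 5), 18175), Rational(1, 2)) = Pow(Rational(90854, 5), Rational(1, 2)) = Mul(Rational(1, 5), Pow(454270, Rational(1, 2)))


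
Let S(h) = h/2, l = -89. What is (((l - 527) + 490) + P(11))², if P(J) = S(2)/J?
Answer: 1918225/121 ≈ 15853.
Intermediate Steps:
S(h) = h/2 (S(h) = h*(½) = h/2)
P(J) = 1/J (P(J) = ((½)*2)/J = 1/J)
(((l - 527) + 490) + P(11))² = (((-89 - 527) + 490) + 1/11)² = ((-616 + 490) + 1/11)² = (-126 + 1/11)² = (-1385/11)² = 1918225/121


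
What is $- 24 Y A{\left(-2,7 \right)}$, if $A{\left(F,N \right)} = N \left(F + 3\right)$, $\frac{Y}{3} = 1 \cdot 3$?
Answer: $-1512$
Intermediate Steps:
$Y = 9$ ($Y = 3 \cdot 1 \cdot 3 = 3 \cdot 3 = 9$)
$A{\left(F,N \right)} = N \left(3 + F\right)$
$- 24 Y A{\left(-2,7 \right)} = \left(-24\right) 9 \cdot 7 \left(3 - 2\right) = - 216 \cdot 7 \cdot 1 = \left(-216\right) 7 = -1512$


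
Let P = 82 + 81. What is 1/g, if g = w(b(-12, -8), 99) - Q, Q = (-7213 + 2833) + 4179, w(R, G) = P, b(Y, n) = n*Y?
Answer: 1/364 ≈ 0.0027473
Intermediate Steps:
b(Y, n) = Y*n
P = 163
w(R, G) = 163
Q = -201 (Q = -4380 + 4179 = -201)
g = 364 (g = 163 - 1*(-201) = 163 + 201 = 364)
1/g = 1/364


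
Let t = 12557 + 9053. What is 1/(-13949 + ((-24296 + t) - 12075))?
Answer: -1/28710 ≈ -3.4831e-5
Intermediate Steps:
t = 21610
1/(-13949 + ((-24296 + t) - 12075)) = 1/(-13949 + ((-24296 + 21610) - 12075)) = 1/(-13949 + (-2686 - 12075)) = 1/(-13949 - 14761) = 1/(-28710) = -1/28710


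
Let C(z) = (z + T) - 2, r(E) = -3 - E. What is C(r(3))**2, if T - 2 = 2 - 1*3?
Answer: 49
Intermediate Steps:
T = 1 (T = 2 + (2 - 1*3) = 2 + (2 - 3) = 2 - 1 = 1)
C(z) = -1 + z (C(z) = (z + 1) - 2 = (1 + z) - 2 = -1 + z)
C(r(3))**2 = (-1 + (-3 - 1*3))**2 = (-1 + (-3 - 3))**2 = (-1 - 6)**2 = (-7)**2 = 49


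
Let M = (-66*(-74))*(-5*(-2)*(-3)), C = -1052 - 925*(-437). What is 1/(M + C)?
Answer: 1/256653 ≈ 3.8963e-6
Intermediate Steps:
C = 403173 (C = -1052 + 404225 = 403173)
M = -146520 (M = 4884*(10*(-3)) = 4884*(-30) = -146520)
1/(M + C) = 1/(-146520 + 403173) = 1/256653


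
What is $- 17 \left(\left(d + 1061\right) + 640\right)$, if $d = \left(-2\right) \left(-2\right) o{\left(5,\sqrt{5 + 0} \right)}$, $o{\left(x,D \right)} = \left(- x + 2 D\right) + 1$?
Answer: $-28645 - 136 \sqrt{5} \approx -28949.0$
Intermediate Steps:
$o{\left(x,D \right)} = 1 - x + 2 D$
$d = -16 + 8 \sqrt{5}$ ($d = \left(-2\right) \left(-2\right) \left(1 - 5 + 2 \sqrt{5 + 0}\right) = 4 \left(1 - 5 + 2 \sqrt{5}\right) = 4 \left(-4 + 2 \sqrt{5}\right) = -16 + 8 \sqrt{5} \approx 1.8885$)
$- 17 \left(\left(d + 1061\right) + 640\right) = - 17 \left(\left(\left(-16 + 8 \sqrt{5}\right) + 1061\right) + 640\right) = - 17 \left(\left(1045 + 8 \sqrt{5}\right) + 640\right) = - 17 \left(1685 + 8 \sqrt{5}\right) = -28645 - 136 \sqrt{5}$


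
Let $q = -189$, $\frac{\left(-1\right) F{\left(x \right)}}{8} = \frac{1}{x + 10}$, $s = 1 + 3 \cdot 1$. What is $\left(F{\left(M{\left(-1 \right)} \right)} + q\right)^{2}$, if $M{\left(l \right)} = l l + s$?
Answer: $\frac{8082649}{225} \approx 35923.0$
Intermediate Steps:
$s = 4$ ($s = 1 + 3 = 4$)
$M{\left(l \right)} = 4 + l^{2}$ ($M{\left(l \right)} = l l + 4 = l^{2} + 4 = 4 + l^{2}$)
$F{\left(x \right)} = - \frac{8}{10 + x}$ ($F{\left(x \right)} = - \frac{8}{x + 10} = - \frac{8}{10 + x}$)
$\left(F{\left(M{\left(-1 \right)} \right)} + q\right)^{2} = \left(- \frac{8}{10 + \left(4 + \left(-1\right)^{2}\right)} - 189\right)^{2} = \left(- \frac{8}{10 + \left(4 + 1\right)} - 189\right)^{2} = \left(- \frac{8}{10 + 5} - 189\right)^{2} = \left(- \frac{8}{15} - 189\right)^{2} = \left(- \frac{2843}{15}\right)^{2} = \frac{8082649}{225}$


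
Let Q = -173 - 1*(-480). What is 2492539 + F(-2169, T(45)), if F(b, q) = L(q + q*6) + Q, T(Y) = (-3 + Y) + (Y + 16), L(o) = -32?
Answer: 2492814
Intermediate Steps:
Q = 307 (Q = -173 + 480 = 307)
T(Y) = 13 + 2*Y (T(Y) = (-3 + Y) + (16 + Y) = 13 + 2*Y)
F(b, q) = 275 (F(b, q) = -32 + 307 = 275)
2492539 + F(-2169, T(45)) = 2492539 + 275 = 2492814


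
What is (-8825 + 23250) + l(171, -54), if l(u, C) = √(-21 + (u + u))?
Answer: 14425 + √321 ≈ 14443.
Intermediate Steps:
l(u, C) = √(-21 + 2*u)
(-8825 + 23250) + l(171, -54) = (-8825 + 23250) + √(-21 + 2*171) = 14425 + √(-21 + 342) = 14425 + √321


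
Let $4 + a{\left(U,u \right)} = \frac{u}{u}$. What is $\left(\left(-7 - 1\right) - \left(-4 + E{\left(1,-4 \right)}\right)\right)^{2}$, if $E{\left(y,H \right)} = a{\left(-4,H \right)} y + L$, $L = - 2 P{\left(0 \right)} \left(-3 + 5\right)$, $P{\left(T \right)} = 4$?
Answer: $225$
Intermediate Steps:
$a{\left(U,u \right)} = -3$ ($a{\left(U,u \right)} = -4 + \frac{u}{u} = -4 + 1 = -3$)
$L = -16$ ($L = \left(-2\right) 4 \left(-3 + 5\right) = \left(-8\right) 2 = -16$)
$E{\left(y,H \right)} = -16 - 3 y$ ($E{\left(y,H \right)} = - 3 y - 16 = -16 - 3 y$)
$\left(\left(-7 - 1\right) - \left(-4 + E{\left(1,-4 \right)}\right)\right)^{2} = \left(\left(-7 - 1\right) + \left(4 - \left(-16 - 3\right)\right)\right)^{2} = \left(-8 + \left(4 - \left(-16 - 3\right)\right)\right)^{2} = \left(-8 + \left(4 - -19\right)\right)^{2} = \left(-8 + \left(4 + 19\right)\right)^{2} = \left(-8 + 23\right)^{2} = 15^{2} = 225$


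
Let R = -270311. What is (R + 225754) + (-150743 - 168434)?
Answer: -363734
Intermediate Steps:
(R + 225754) + (-150743 - 168434) = (-270311 + 225754) + (-150743 - 168434) = -44557 - 319177 = -363734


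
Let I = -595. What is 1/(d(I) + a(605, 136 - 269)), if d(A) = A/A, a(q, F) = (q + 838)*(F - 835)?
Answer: -1/1396823 ≈ -7.1591e-7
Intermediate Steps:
a(q, F) = (-835 + F)*(838 + q) (a(q, F) = (838 + q)*(-835 + F) = (-835 + F)*(838 + q))
d(A) = 1
1/(d(I) + a(605, 136 - 269)) = 1/(1 + (-699730 - 835*605 + 838*(136 - 269) + (136 - 269)*605)) = 1/(1 + (-699730 - 505175 + 838*(-133) - 133*605)) = 1/(1 + (-699730 - 505175 - 111454 - 80465)) = 1/(1 - 1396824) = 1/(-1396823) = -1/1396823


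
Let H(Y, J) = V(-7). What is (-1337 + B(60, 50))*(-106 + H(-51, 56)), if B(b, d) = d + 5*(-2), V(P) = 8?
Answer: 127106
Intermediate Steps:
H(Y, J) = 8
B(b, d) = -10 + d (B(b, d) = d - 10 = -10 + d)
(-1337 + B(60, 50))*(-106 + H(-51, 56)) = (-1337 + (-10 + 50))*(-106 + 8) = (-1337 + 40)*(-98) = -1297*(-98) = 127106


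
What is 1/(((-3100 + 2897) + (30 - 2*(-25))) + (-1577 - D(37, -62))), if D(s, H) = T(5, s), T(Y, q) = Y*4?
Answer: -1/1720 ≈ -0.00058139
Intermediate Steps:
T(Y, q) = 4*Y
D(s, H) = 20 (D(s, H) = 4*5 = 20)
1/(((-3100 + 2897) + (30 - 2*(-25))) + (-1577 - D(37, -62))) = 1/(((-3100 + 2897) + (30 - 2*(-25))) + (-1577 - 1*20)) = 1/((-203 + (30 + 50)) + (-1577 - 20)) = 1/((-203 + 80) - 1597) = 1/(-123 - 1597) = 1/(-1720) = -1/1720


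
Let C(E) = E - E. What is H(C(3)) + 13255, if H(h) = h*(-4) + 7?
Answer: 13262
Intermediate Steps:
C(E) = 0
H(h) = 7 - 4*h (H(h) = -4*h + 7 = 7 - 4*h)
H(C(3)) + 13255 = (7 - 4*0) + 13255 = (7 + 0) + 13255 = 7 + 13255 = 13262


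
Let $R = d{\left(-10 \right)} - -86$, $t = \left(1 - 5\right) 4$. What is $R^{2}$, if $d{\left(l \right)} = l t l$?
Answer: $2292196$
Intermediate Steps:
$t = -16$ ($t = \left(-4\right) 4 = -16$)
$d{\left(l \right)} = - 16 l^{2}$ ($d{\left(l \right)} = l \left(-16\right) l = - 16 l l = - 16 l^{2}$)
$R = -1514$ ($R = - 16 \left(-10\right)^{2} - -86 = \left(-16\right) 100 + 86 = -1600 + 86 = -1514$)
$R^{2} = \left(-1514\right)^{2} = 2292196$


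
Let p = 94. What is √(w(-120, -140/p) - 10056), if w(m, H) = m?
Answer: 8*I*√159 ≈ 100.88*I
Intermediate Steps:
√(w(-120, -140/p) - 10056) = √(-120 - 10056) = √(-10176) = 8*I*√159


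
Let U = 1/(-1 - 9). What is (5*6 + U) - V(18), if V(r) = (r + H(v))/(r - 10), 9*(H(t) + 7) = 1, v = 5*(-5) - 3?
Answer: 1283/45 ≈ 28.511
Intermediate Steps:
v = -28 (v = -25 - 3 = -28)
H(t) = -62/9 (H(t) = -7 + (⅑)*1 = -7 + ⅑ = -62/9)
U = -⅒ (U = 1/(-10) = -⅒ ≈ -0.10000)
V(r) = (-62/9 + r)/(-10 + r) (V(r) = (r - 62/9)/(r - 10) = (-62/9 + r)/(-10 + r))
(5*6 + U) - V(18) = (5*6 - ⅒) - (-62/9 + 18)/(-10 + 18) = (30 - ⅒) - 100/(8*9) = 299/10 - 100/(8*9) = 299/10 - 1*25/18 = 299/10 - 25/18 = 1283/45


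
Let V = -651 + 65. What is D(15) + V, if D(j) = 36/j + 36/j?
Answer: -2906/5 ≈ -581.20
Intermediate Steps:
D(j) = 72/j
V = -586
D(15) + V = 72/15 - 586 = 72*(1/15) - 586 = 24/5 - 586 = -2906/5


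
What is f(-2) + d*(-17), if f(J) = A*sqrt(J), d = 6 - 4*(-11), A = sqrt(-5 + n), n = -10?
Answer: -850 - sqrt(30) ≈ -855.48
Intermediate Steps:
A = I*sqrt(15) (A = sqrt(-5 - 10) = sqrt(-15) = I*sqrt(15) ≈ 3.873*I)
d = 50 (d = 6 + 44 = 50)
f(J) = I*sqrt(15)*sqrt(J) (f(J) = (I*sqrt(15))*sqrt(J) = I*sqrt(15)*sqrt(J))
f(-2) + d*(-17) = I*sqrt(15)*sqrt(-2) + 50*(-17) = I*sqrt(15)*(I*sqrt(2)) - 850 = -sqrt(30) - 850 = -850 - sqrt(30)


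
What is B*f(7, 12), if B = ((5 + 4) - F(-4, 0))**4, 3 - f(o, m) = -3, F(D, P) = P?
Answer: 39366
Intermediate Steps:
f(o, m) = 6 (f(o, m) = 3 - 1*(-3) = 3 + 3 = 6)
B = 6561 (B = ((5 + 4) - 1*0)**4 = (9 + 0)**4 = 9**4 = 6561)
B*f(7, 12) = 6561*6 = 39366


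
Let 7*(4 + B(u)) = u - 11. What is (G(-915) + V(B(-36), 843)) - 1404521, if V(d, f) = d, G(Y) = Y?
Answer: -9838127/7 ≈ -1.4054e+6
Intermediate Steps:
B(u) = -39/7 + u/7 (B(u) = -4 + (u - 11)/7 = -4 + (-11 + u)/7 = -4 + (-11/7 + u/7) = -39/7 + u/7)
(G(-915) + V(B(-36), 843)) - 1404521 = (-915 + (-39/7 + (1/7)*(-36))) - 1404521 = (-915 + (-39/7 - 36/7)) - 1404521 = (-915 - 75/7) - 1404521 = -6480/7 - 1404521 = -9838127/7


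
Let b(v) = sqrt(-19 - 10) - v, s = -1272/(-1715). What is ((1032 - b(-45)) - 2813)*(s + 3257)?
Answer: -10201911302/1715 - 5587027*I*sqrt(29)/1715 ≈ -5.9486e+6 - 17543.0*I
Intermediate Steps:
s = 1272/1715 (s = -1272*(-1/1715) = 1272/1715 ≈ 0.74169)
b(v) = -v + I*sqrt(29) (b(v) = sqrt(-29) - v = I*sqrt(29) - v = -v + I*sqrt(29))
((1032 - b(-45)) - 2813)*(s + 3257) = ((1032 - (-1*(-45) + I*sqrt(29))) - 2813)*(1272/1715 + 3257) = ((1032 - (45 + I*sqrt(29))) - 2813)*(5587027/1715) = ((1032 + (-45 - I*sqrt(29))) - 2813)*(5587027/1715) = ((987 - I*sqrt(29)) - 2813)*(5587027/1715) = (-1826 - I*sqrt(29))*(5587027/1715) = -10201911302/1715 - 5587027*I*sqrt(29)/1715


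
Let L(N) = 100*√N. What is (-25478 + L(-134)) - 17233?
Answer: -42711 + 100*I*√134 ≈ -42711.0 + 1157.6*I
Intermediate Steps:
(-25478 + L(-134)) - 17233 = (-25478 + 100*√(-134)) - 17233 = (-25478 + 100*(I*√134)) - 17233 = (-25478 + 100*I*√134) - 17233 = -42711 + 100*I*√134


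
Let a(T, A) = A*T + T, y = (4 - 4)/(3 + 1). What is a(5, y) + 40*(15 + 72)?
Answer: 3485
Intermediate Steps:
y = 0 (y = 0/4 = 0*(¼) = 0)
a(T, A) = T + A*T
a(5, y) + 40*(15 + 72) = 5*(1 + 0) + 40*(15 + 72) = 5*1 + 40*87 = 5 + 3480 = 3485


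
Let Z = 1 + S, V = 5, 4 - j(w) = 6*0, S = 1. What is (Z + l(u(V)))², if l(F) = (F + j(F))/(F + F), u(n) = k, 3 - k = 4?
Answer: ¼ ≈ 0.25000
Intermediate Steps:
k = -1 (k = 3 - 1*4 = 3 - 4 = -1)
j(w) = 4 (j(w) = 4 - 6*0 = 4 - 1*0 = 4 + 0 = 4)
u(n) = -1
l(F) = (4 + F)/(2*F) (l(F) = (F + 4)/(F + F) = (4 + F)/((2*F)) = (4 + F)*(1/(2*F)) = (4 + F)/(2*F))
Z = 2 (Z = 1 + 1 = 2)
(Z + l(u(V)))² = (2 + (½)*(4 - 1)/(-1))² = (2 + (½)*(-1)*3)² = (2 - 3/2)² = (½)² = ¼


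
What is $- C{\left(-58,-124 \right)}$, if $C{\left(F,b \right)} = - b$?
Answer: $-124$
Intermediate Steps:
$- C{\left(-58,-124 \right)} = - \left(-1\right) \left(-124\right) = \left(-1\right) 124 = -124$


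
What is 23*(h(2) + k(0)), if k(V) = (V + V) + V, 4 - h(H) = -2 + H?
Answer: 92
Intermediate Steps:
h(H) = 6 - H (h(H) = 4 - (-2 + H) = 4 + (2 - H) = 6 - H)
k(V) = 3*V (k(V) = 2*V + V = 3*V)
23*(h(2) + k(0)) = 23*((6 - 1*2) + 3*0) = 23*((6 - 2) + 0) = 23*(4 + 0) = 23*4 = 92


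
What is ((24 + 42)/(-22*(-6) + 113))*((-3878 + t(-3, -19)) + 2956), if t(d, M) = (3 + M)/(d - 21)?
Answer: -60808/245 ≈ -248.20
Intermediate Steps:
t(d, M) = (3 + M)/(-21 + d)
((24 + 42)/(-22*(-6) + 113))*((-3878 + t(-3, -19)) + 2956) = ((24 + 42)/(-22*(-6) + 113))*((-3878 + (3 - 19)/(-21 - 3)) + 2956) = (66/(132 + 113))*((-3878 - 16/(-24)) + 2956) = (66/245)*((-3878 - 1/24*(-16)) + 2956) = (66*(1/245))*((-3878 + ⅔) + 2956) = 66*(-11632/3 + 2956)/245 = (66/245)*(-2764/3) = -60808/245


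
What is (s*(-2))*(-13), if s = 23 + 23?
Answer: 1196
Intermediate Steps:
s = 46
(s*(-2))*(-13) = (46*(-2))*(-13) = -92*(-13) = 1196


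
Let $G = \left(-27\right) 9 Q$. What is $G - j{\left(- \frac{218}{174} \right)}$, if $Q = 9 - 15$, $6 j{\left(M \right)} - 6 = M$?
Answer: $\frac{760663}{522} \approx 1457.2$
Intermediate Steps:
$j{\left(M \right)} = 1 + \frac{M}{6}$
$Q = -6$
$G = 1458$ ($G = \left(-27\right) 9 \left(-6\right) = \left(-243\right) \left(-6\right) = 1458$)
$G - j{\left(- \frac{218}{174} \right)} = 1458 - \left(1 + \frac{\left(-218\right) \frac{1}{174}}{6}\right) = 1458 - \left(1 + \frac{1}{6} \left(- \frac{109}{87}\right)\right) = 1458 - \left(1 - \frac{109}{522}\right) = 1458 - \frac{413}{522} = \frac{760663}{522}$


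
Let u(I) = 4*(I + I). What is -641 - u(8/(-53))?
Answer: -33909/53 ≈ -639.79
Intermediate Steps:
u(I) = 8*I (u(I) = 4*(2*I) = 8*I)
-641 - u(8/(-53)) = -641 - 8*8/(-53) = -641 - 8*8*(-1/53) = -641 - 8*(-8)/53 = -641 - 1*(-64/53) = -641 + 64/53 = -33909/53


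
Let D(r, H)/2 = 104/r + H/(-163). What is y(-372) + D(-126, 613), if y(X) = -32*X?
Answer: 122147986/10269 ≈ 11895.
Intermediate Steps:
D(r, H) = 208/r - 2*H/163 (D(r, H) = 2*(104/r + H/(-163)) = 2*(104/r + H*(-1/163)) = 2*(104/r - H/163) = 208/r - 2*H/163)
y(-372) + D(-126, 613) = -32*(-372) + (208/(-126) - 2/163*613) = 11904 + (208*(-1/126) - 1226/163) = 11904 + (-104/63 - 1226/163) = 11904 - 94190/10269 = 122147986/10269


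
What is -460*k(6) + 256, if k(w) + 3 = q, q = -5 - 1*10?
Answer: 8536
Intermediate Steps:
q = -15 (q = -5 - 10 = -15)
k(w) = -18 (k(w) = -3 - 15 = -18)
-460*k(6) + 256 = -460*(-18) + 256 = 8280 + 256 = 8536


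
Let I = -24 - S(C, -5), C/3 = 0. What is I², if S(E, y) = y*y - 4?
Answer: 2025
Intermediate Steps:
C = 0 (C = 3*0 = 0)
S(E, y) = -4 + y² (S(E, y) = y² - 4 = -4 + y²)
I = -45 (I = -24 - (-4 + (-5)²) = -24 - (-4 + 25) = -24 - 1*21 = -24 - 21 = -45)
I² = (-45)² = 2025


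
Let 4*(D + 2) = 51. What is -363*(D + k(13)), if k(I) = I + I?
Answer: -53361/4 ≈ -13340.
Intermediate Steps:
k(I) = 2*I
D = 43/4 (D = -2 + (¼)*51 = -2 + 51/4 = 43/4 ≈ 10.750)
-363*(D + k(13)) = -363*(43/4 + 2*13) = -363*(43/4 + 26) = -363*147/4 = -53361/4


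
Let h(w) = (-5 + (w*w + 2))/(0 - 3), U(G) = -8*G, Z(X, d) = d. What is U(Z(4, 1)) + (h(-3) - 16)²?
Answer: 316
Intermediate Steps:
h(w) = 1 - w²/3 (h(w) = (-5 + (w² + 2))/(-3) = (-5 + (2 + w²))*(-⅓) = (-3 + w²)*(-⅓) = 1 - w²/3)
U(Z(4, 1)) + (h(-3) - 16)² = -8*1 + ((1 - ⅓*(-3)²) - 16)² = -8 + ((1 - ⅓*9) - 16)² = -8 + ((1 - 3) - 16)² = -8 + (-2 - 16)² = -8 + (-18)² = -8 + 324 = 316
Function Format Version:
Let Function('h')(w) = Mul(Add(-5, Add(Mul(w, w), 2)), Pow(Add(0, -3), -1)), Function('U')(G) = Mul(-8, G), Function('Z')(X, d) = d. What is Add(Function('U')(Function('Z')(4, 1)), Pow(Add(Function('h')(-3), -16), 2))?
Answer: 316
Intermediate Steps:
Function('h')(w) = Add(1, Mul(Rational(-1, 3), Pow(w, 2))) (Function('h')(w) = Mul(Add(-5, Add(Pow(w, 2), 2)), Pow(-3, -1)) = Mul(Add(-5, Add(2, Pow(w, 2))), Rational(-1, 3)) = Mul(Add(-3, Pow(w, 2)), Rational(-1, 3)) = Add(1, Mul(Rational(-1, 3), Pow(w, 2))))
Add(Function('U')(Function('Z')(4, 1)), Pow(Add(Function('h')(-3), -16), 2)) = Add(Mul(-8, 1), Pow(Add(Add(1, Mul(Rational(-1, 3), Pow(-3, 2))), -16), 2)) = Add(-8, Pow(Add(Add(1, Mul(Rational(-1, 3), 9)), -16), 2)) = Add(-8, Pow(Add(Add(1, -3), -16), 2)) = Add(-8, Pow(Add(-2, -16), 2)) = Add(-8, Pow(-18, 2)) = Add(-8, 324) = 316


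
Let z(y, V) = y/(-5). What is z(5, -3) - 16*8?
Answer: -129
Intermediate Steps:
z(y, V) = -y/5 (z(y, V) = y*(-1/5) = -y/5)
z(5, -3) - 16*8 = -1/5*5 - 16*8 = -1 - 128 = -129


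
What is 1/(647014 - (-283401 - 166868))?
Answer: 1/1097283 ≈ 9.1134e-7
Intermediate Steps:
1/(647014 - (-283401 - 166868)) = 1/(647014 - 1*(-450269)) = 1/(647014 + 450269) = 1/1097283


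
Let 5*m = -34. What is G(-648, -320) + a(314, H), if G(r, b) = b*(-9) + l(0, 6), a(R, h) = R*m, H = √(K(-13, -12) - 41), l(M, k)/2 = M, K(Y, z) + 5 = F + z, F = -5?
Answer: 3724/5 ≈ 744.80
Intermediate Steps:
m = -34/5 (m = (⅕)*(-34) = -34/5 ≈ -6.8000)
K(Y, z) = -10 + z (K(Y, z) = -5 + (-5 + z) = -10 + z)
l(M, k) = 2*M
H = 3*I*√7 (H = √((-10 - 12) - 41) = √(-22 - 41) = √(-63) = 3*I*√7 ≈ 7.9373*I)
a(R, h) = -34*R/5 (a(R, h) = R*(-34/5) = -34*R/5)
G(r, b) = -9*b (G(r, b) = b*(-9) + 2*0 = -9*b + 0 = -9*b)
G(-648, -320) + a(314, H) = -9*(-320) - 34/5*314 = 2880 - 10676/5 = 3724/5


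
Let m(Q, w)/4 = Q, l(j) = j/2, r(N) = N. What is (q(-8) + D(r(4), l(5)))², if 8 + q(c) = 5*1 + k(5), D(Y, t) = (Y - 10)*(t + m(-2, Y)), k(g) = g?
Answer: 1225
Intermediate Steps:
l(j) = j/2 (l(j) = j*(½) = j/2)
m(Q, w) = 4*Q
D(Y, t) = (-10 + Y)*(-8 + t) (D(Y, t) = (Y - 10)*(t + 4*(-2)) = (-10 + Y)*(t - 8) = (-10 + Y)*(-8 + t))
q(c) = 2 (q(c) = -8 + (5*1 + 5) = -8 + (5 + 5) = -8 + 10 = 2)
(q(-8) + D(r(4), l(5)))² = (2 + (80 - 5*5 - 8*4 + 4*((½)*5)))² = (2 + (80 - 10*5/2 - 32 + 4*(5/2)))² = (2 + (80 - 25 - 32 + 10))² = (2 + 33)² = 35² = 1225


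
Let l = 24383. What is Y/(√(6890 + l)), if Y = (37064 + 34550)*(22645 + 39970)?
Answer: 4484110610*√31273/31273 ≈ 2.5357e+7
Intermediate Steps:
Y = 4484110610 (Y = 71614*62615 = 4484110610)
Y/(√(6890 + l)) = 4484110610/(√(6890 + 24383)) = 4484110610/(√31273) = 4484110610*(√31273/31273) = 4484110610*√31273/31273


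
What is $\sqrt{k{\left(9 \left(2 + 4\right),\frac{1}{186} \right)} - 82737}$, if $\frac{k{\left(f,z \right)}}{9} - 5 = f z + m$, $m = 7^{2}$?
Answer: $\frac{30 i \sqrt{87823}}{31} \approx 286.79 i$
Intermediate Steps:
$m = 49$
$k{\left(f,z \right)} = 486 + 9 f z$ ($k{\left(f,z \right)} = 45 + 9 \left(f z + 49\right) = 45 + 9 \left(49 + f z\right) = 45 + \left(441 + 9 f z\right) = 486 + 9 f z$)
$\sqrt{k{\left(9 \left(2 + 4\right),\frac{1}{186} \right)} - 82737} = \sqrt{\left(486 + \frac{9 \cdot 9 \left(2 + 4\right)}{186}\right) - 82737} = \sqrt{\left(486 + 9 \cdot 9 \cdot 6 \cdot \frac{1}{186}\right) - 82737} = \sqrt{\left(486 + 9 \cdot 54 \cdot \frac{1}{186}\right) - 82737} = \sqrt{\left(486 + \frac{81}{31}\right) - 82737} = \sqrt{\frac{15147}{31} - 82737} = \sqrt{- \frac{2549700}{31}} = \frac{30 i \sqrt{87823}}{31}$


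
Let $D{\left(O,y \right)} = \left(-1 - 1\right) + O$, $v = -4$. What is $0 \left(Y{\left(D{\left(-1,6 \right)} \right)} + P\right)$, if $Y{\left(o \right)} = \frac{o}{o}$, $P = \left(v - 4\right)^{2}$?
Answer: $0$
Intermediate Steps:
$P = 64$ ($P = \left(-4 - 4\right)^{2} = \left(-8\right)^{2} = 64$)
$D{\left(O,y \right)} = -2 + O$
$Y{\left(o \right)} = 1$
$0 \left(Y{\left(D{\left(-1,6 \right)} \right)} + P\right) = 0 \left(1 + 64\right) = 0 \cdot 65 = 0$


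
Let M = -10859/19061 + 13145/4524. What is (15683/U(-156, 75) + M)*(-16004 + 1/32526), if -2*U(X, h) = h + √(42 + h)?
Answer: 24514137320838568381/3606146821368 - 480219090197*√13/1756404 ≈ 5.8121e+6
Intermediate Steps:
U(X, h) = -h/2 - √(42 + h)/2 (U(X, h) = -(h + √(42 + h))/2 = -h/2 - √(42 + h)/2)
M = 201430729/86231964 (M = -10859*1/19061 + 13145*(1/4524) = -10859/19061 + 13145/4524 = 201430729/86231964 ≈ 2.3359)
(15683/U(-156, 75) + M)*(-16004 + 1/32526) = (15683/(-½*75 - √(42 + 75)/2) + 201430729/86231964)*(-16004 + 1/32526) = (15683/(-75/2 - 3*√13/2) + 201430729/86231964)*(-16004 + 1/32526) = (15683/(-75/2 - 3*√13/2) + 201430729/86231964)*(-520546103/32526) = (201430729/86231964 + 15683/(-75/2 - 3*√13/2))*(-520546103/32526) = -14979140143628441/400682980152 - 8163724533349/(32526*(-75/2 - 3*√13/2))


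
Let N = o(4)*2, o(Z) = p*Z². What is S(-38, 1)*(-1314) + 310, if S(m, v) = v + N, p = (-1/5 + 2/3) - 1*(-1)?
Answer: -313372/5 ≈ -62674.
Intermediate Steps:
p = 22/15 (p = (-1*⅕ + 2*(⅓)) + 1 = (-⅕ + ⅔) + 1 = 7/15 + 1 = 22/15 ≈ 1.4667)
o(Z) = 22*Z²/15
N = 704/15 (N = ((22/15)*4²)*2 = ((22/15)*16)*2 = (352/15)*2 = 704/15 ≈ 46.933)
S(m, v) = 704/15 + v (S(m, v) = v + 704/15 = 704/15 + v)
S(-38, 1)*(-1314) + 310 = (704/15 + 1)*(-1314) + 310 = (719/15)*(-1314) + 310 = -314922/5 + 310 = -313372/5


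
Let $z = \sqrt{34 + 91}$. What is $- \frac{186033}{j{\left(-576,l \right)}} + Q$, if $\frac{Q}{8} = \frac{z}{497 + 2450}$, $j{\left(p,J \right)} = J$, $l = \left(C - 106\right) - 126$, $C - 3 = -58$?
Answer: $\frac{186033}{287} + \frac{40 \sqrt{5}}{2947} \approx 648.23$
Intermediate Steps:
$C = -55$ ($C = 3 - 58 = -55$)
$l = -287$ ($l = \left(-55 - 106\right) - 126 = -161 - 126 = -287$)
$z = 5 \sqrt{5}$ ($z = \sqrt{125} = 5 \sqrt{5} \approx 11.18$)
$Q = \frac{40 \sqrt{5}}{2947}$ ($Q = 8 \frac{5 \sqrt{5}}{497 + 2450} = 8 \frac{5 \sqrt{5}}{2947} = \frac{40 \sqrt{5}}{2947} \approx 0.03035$)
$- \frac{186033}{j{\left(-576,l \right)}} + Q = - \frac{186033}{-287} + \frac{40 \sqrt{5}}{2947} = \left(-186033\right) \left(- \frac{1}{287}\right) + \frac{40 \sqrt{5}}{2947} = \frac{186033}{287} + \frac{40 \sqrt{5}}{2947}$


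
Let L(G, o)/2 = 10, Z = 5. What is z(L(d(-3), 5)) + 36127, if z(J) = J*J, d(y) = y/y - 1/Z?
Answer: 36527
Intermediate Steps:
d(y) = ⅘ (d(y) = y/y - 1/5 = 1 - 1*⅕ = 1 - ⅕ = ⅘)
L(G, o) = 20 (L(G, o) = 2*10 = 20)
z(J) = J²
z(L(d(-3), 5)) + 36127 = 20² + 36127 = 400 + 36127 = 36527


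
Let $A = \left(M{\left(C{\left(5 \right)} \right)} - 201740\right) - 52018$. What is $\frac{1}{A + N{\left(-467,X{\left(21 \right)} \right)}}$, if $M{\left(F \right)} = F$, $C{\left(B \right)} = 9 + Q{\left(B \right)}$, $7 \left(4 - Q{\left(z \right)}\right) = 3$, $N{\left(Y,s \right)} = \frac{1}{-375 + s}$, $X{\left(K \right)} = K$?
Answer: $- \frac{2478}{628781179} \approx -3.941 \cdot 10^{-6}$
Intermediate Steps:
$Q{\left(z \right)} = \frac{25}{7}$ ($Q{\left(z \right)} = 4 - \frac{3}{7} = \frac{25}{7}$)
$C{\left(B \right)} = \frac{88}{7}$ ($C{\left(B \right)} = 9 + \frac{25}{7} = \frac{88}{7}$)
$A = - \frac{1776218}{7}$ ($A = \left(\frac{88}{7} - 201740\right) - 52018 = - \frac{1412092}{7} - 52018 = - \frac{1776218}{7} \approx -2.5375 \cdot 10^{5}$)
$\frac{1}{A + N{\left(-467,X{\left(21 \right)} \right)}} = \frac{1}{- \frac{1776218}{7} + \frac{1}{-375 + 21}} = \frac{1}{- \frac{1776218}{7} + \frac{1}{-354}} = \frac{1}{- \frac{1776218}{7} - \frac{1}{354}} = \frac{1}{- \frac{628781179}{2478}} = - \frac{2478}{628781179}$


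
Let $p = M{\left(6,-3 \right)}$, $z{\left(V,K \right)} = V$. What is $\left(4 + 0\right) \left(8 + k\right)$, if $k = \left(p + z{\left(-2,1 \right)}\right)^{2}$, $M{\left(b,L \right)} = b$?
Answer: $96$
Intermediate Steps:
$p = 6$
$k = 16$ ($k = \left(6 - 2\right)^{2} = 4^{2} = 16$)
$\left(4 + 0\right) \left(8 + k\right) = \left(4 + 0\right) \left(8 + 16\right) = 4 \cdot 24 = 96$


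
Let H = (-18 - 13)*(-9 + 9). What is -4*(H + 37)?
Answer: -148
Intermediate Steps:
H = 0 (H = -31*0 = 0)
-4*(H + 37) = -4*(0 + 37) = -4*37 = -148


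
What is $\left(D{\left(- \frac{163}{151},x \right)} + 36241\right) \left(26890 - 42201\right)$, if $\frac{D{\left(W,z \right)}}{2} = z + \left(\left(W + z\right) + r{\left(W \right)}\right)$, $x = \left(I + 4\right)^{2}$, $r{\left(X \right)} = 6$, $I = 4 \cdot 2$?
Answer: $- \frac{85142220283}{151} \approx -5.6386 \cdot 10^{8}$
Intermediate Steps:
$I = 8$
$x = 144$ ($x = \left(8 + 4\right)^{2} = 12^{2} = 144$)
$D{\left(W,z \right)} = 12 + 2 W + 4 z$ ($D{\left(W,z \right)} = 2 \left(z + \left(\left(W + z\right) + 6\right)\right) = 2 \left(z + \left(6 + W + z\right)\right) = 2 \left(6 + W + 2 z\right) = 12 + 2 W + 4 z$)
$\left(D{\left(- \frac{163}{151},x \right)} + 36241\right) \left(26890 - 42201\right) = \left(\left(12 + 2 \left(- \frac{163}{151}\right) + 4 \cdot 144\right) + 36241\right) \left(26890 - 42201\right) = \left(\left(12 + 2 \left(\left(-163\right) \frac{1}{151}\right) + 576\right) + 36241\right) \left(-15311\right) = \left(\left(12 + 2 \left(- \frac{163}{151}\right) + 576\right) + 36241\right) \left(-15311\right) = \left(\left(12 - \frac{326}{151} + 576\right) + 36241\right) \left(-15311\right) = \left(\frac{88462}{151} + 36241\right) \left(-15311\right) = \frac{5560853}{151} \left(-15311\right) = - \frac{85142220283}{151}$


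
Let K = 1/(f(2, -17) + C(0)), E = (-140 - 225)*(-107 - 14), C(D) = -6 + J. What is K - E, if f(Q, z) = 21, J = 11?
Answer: -1148289/26 ≈ -44165.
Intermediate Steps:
C(D) = 5 (C(D) = -6 + 11 = 5)
E = 44165 (E = -365*(-121) = 44165)
K = 1/26 (K = 1/(21 + 5) = 1/26 ≈ 0.038462)
K - E = 1/26 - 1*44165 = 1/26 - 44165 = -1148289/26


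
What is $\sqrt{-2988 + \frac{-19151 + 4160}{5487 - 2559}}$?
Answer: $\frac{i \sqrt{178198385}}{244} \approx 54.709 i$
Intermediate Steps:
$\sqrt{-2988 + \frac{-19151 + 4160}{5487 - 2559}} = \sqrt{-2988 - \frac{14991}{2928}} = \sqrt{-2988 - \frac{4997}{976}} = \sqrt{- \frac{2921285}{976}} = \frac{i \sqrt{178198385}}{244}$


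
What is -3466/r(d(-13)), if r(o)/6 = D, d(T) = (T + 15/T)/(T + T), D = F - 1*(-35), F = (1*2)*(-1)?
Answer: -1733/99 ≈ -17.505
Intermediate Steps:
F = -2 (F = 2*(-1) = -2)
D = 33 (D = -2 - 1*(-35) = -2 + 35 = 33)
d(T) = (T + 15/T)/(2*T) (d(T) = (T + 15/T)/((2*T)) = (T + 15/T)*(1/(2*T)) = (T + 15/T)/(2*T))
r(o) = 198 (r(o) = 6*33 = 198)
-3466/r(d(-13)) = -3466/198 = -3466*1/198 = -1733/99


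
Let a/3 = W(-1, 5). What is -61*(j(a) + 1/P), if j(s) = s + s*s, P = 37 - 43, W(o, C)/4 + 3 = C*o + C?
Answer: -461099/6 ≈ -76850.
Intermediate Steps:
W(o, C) = -12 + 4*C + 4*C*o (W(o, C) = -12 + 4*(C*o + C) = -12 + 4*(C + C*o) = -12 + (4*C + 4*C*o) = -12 + 4*C + 4*C*o)
a = -36 (a = 3*(-12 + 4*5 + 4*5*(-1)) = 3*(-12 + 20 - 20) = 3*(-12) = -36)
P = -6
j(s) = s + s**2
-61*(j(a) + 1/P) = -61*(-36*(1 - 36) + 1/(-6)) = -61*(-36*(-35) - 1/6) = -61*(1260 - 1/6) = -61*7559/6 = -461099/6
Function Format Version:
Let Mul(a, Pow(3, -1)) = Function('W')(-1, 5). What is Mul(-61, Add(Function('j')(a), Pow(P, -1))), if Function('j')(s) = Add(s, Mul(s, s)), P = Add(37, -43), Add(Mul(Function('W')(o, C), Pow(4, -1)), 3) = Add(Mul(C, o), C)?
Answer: Rational(-461099, 6) ≈ -76850.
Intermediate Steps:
Function('W')(o, C) = Add(-12, Mul(4, C), Mul(4, C, o)) (Function('W')(o, C) = Add(-12, Mul(4, Add(Mul(C, o), C))) = Add(-12, Mul(4, Add(C, Mul(C, o)))) = Add(-12, Add(Mul(4, C), Mul(4, C, o))) = Add(-12, Mul(4, C), Mul(4, C, o)))
a = -36 (a = Mul(3, Add(-12, Mul(4, 5), Mul(4, 5, -1))) = Mul(3, Add(-12, 20, -20)) = Mul(3, -12) = -36)
P = -6
Function('j')(s) = Add(s, Pow(s, 2))
Mul(-61, Add(Function('j')(a), Pow(P, -1))) = Mul(-61, Add(Mul(-36, Add(1, -36)), Pow(-6, -1))) = Mul(-61, Add(Mul(-36, -35), Rational(-1, 6))) = Mul(-61, Add(1260, Rational(-1, 6))) = Mul(-61, Rational(7559, 6)) = Rational(-461099, 6)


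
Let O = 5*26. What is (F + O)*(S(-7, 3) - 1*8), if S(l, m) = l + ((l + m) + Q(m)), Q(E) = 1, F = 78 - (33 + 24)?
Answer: -2718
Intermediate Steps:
O = 130
F = 21 (F = 78 - 1*57 = 78 - 57 = 21)
S(l, m) = 1 + m + 2*l (S(l, m) = l + ((l + m) + 1) = l + (1 + l + m) = 1 + m + 2*l)
(F + O)*(S(-7, 3) - 1*8) = (21 + 130)*((1 + 3 + 2*(-7)) - 1*8) = 151*((1 + 3 - 14) - 8) = 151*(-10 - 8) = 151*(-18) = -2718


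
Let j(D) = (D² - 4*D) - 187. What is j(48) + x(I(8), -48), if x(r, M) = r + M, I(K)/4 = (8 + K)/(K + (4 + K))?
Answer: 9401/5 ≈ 1880.2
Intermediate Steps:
j(D) = -187 + D² - 4*D
I(K) = 4*(8 + K)/(4 + 2*K) (I(K) = 4*((8 + K)/(K + (4 + K))) = 4*((8 + K)/(4 + 2*K)) = 4*(8 + K)/(4 + 2*K))
x(r, M) = M + r
j(48) + x(I(8), -48) = (-187 + 48² - 4*48) + (-48 + 2*(8 + 8)/(2 + 8)) = (-187 + 2304 - 192) + (-48 + 2*16/10) = 1925 + (-48 + 2*(⅒)*16) = 1925 + (-48 + 16/5) = 1925 - 224/5 = 9401/5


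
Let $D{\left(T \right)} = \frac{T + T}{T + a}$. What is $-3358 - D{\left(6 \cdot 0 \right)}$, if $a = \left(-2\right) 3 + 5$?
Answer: $-3358$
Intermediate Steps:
$a = -1$ ($a = -6 + 5 = -1$)
$D{\left(T \right)} = \frac{2 T}{-1 + T}$ ($D{\left(T \right)} = \frac{T + T}{T - 1} = \frac{2 T}{-1 + T}$)
$-3358 - D{\left(6 \cdot 0 \right)} = -3358 - \frac{2 \cdot 6 \cdot 0}{-1 + 6 \cdot 0} = -3358 - 2 \cdot 0 \frac{1}{-1 + 0} = -3358 - 2 \cdot 0 \frac{1}{-1} = -3358 - 2 \cdot 0 \left(-1\right) = -3358 - 0 = -3358 + 0 = -3358$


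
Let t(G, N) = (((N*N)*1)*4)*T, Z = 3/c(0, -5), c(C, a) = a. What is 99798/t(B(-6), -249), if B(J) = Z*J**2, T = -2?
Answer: -16633/82668 ≈ -0.20120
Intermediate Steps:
Z = -3/5 (Z = 3/(-5) = 3*(-1/5) = -3/5 ≈ -0.60000)
B(J) = -3*J**2/5
t(G, N) = -8*N**2 (t(G, N) = (((N*N)*1)*4)*(-2) = ((N**2*1)*4)*(-2) = (N**2*4)*(-2) = (4*N**2)*(-2) = -8*N**2)
99798/t(B(-6), -249) = 99798/((-8*(-249)**2)) = 99798/((-8*62001)) = 99798/(-496008) = 99798*(-1/496008) = -16633/82668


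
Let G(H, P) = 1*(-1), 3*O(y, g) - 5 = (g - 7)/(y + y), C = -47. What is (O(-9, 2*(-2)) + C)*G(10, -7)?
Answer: 2437/54 ≈ 45.130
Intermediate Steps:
O(y, g) = 5/3 + (-7 + g)/(6*y) (O(y, g) = 5/3 + ((g - 7)/(y + y))/3 = 5/3 + ((-7 + g)/((2*y)))/3 = 5/3 + ((-7 + g)*(1/(2*y)))/3 = 5/3 + ((-7 + g)/(2*y))/3 = 5/3 + (-7 + g)/(6*y))
G(H, P) = -1
(O(-9, 2*(-2)) + C)*G(10, -7) = ((⅙)*(-7 + 2*(-2) + 10*(-9))/(-9) - 47)*(-1) = ((⅙)*(-⅑)*(-7 - 4 - 90) - 47)*(-1) = ((⅙)*(-⅑)*(-101) - 47)*(-1) = (101/54 - 47)*(-1) = -2437/54*(-1) = 2437/54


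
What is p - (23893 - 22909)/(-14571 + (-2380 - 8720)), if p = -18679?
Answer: -159835875/8557 ≈ -18679.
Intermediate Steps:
p - (23893 - 22909)/(-14571 + (-2380 - 8720)) = -18679 - (23893 - 22909)/(-14571 + (-2380 - 8720)) = -18679 - 984/(-14571 - 11100) = -18679 - 984/(-25671) = -18679 - 984*(-1)/25671 = -18679 - 1*(-328/8557) = -18679 + 328/8557 = -159835875/8557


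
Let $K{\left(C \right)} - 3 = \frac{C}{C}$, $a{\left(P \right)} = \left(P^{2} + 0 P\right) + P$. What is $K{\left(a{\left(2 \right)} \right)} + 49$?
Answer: $53$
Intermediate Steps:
$a{\left(P \right)} = P + P^{2}$ ($a{\left(P \right)} = \left(P^{2} + 0\right) + P = P^{2} + P = P + P^{2}$)
$K{\left(C \right)} = 4$ ($K{\left(C \right)} = 3 + \frac{C}{C} = 3 + 1 = 4$)
$K{\left(a{\left(2 \right)} \right)} + 49 = 4 + 49 = 53$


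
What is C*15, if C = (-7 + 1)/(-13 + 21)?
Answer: -45/4 ≈ -11.250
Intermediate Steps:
C = -3/4 (C = -6/8 = -6*1/8 = -3/4 ≈ -0.75000)
C*15 = -3/4*15 = -45/4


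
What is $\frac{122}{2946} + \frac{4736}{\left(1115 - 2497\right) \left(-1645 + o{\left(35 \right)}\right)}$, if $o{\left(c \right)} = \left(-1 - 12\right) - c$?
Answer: $\frac{74849707}{1723208199} \approx 0.043436$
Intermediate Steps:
$o{\left(c \right)} = -13 - c$
$\frac{122}{2946} + \frac{4736}{\left(1115 - 2497\right) \left(-1645 + o{\left(35 \right)}\right)} = \frac{122}{2946} + \frac{4736}{\left(1115 - 2497\right) \left(-1645 - 48\right)} = 122 \cdot \frac{1}{2946} + \frac{4736}{\left(-1382\right) \left(-1645 - 48\right)} = \frac{61}{1473} + \frac{4736}{\left(-1382\right) \left(-1645 - 48\right)} = \frac{61}{1473} + \frac{4736}{\left(-1382\right) \left(-1693\right)} = \frac{61}{1473} + \frac{4736}{2339726} = \frac{61}{1473} + 4736 \cdot \frac{1}{2339726} = \frac{61}{1473} + \frac{2368}{1169863} = \frac{74849707}{1723208199}$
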